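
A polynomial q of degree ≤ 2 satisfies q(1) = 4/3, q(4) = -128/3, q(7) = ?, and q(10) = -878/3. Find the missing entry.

-422/3

On equispaced nodes a degree-2 polynomial has vanishing third forward difference, so
  - q(1) + 3·q(4) - 3·q(7) + q(10) = 0.
Substituting the known values and solving for q(7):
  -3·q(7) = 422
  q(7) = -422/3.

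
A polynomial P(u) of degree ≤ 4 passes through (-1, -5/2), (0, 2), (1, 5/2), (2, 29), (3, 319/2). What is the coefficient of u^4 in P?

Write P(u) = au^4 + bu^3 + cu^2 + du + e. Substituting each data point gives a linear system:
  a - b + c - d + e = -5/2
  e = 2
  a + b + c + d + e = 5/2
  16a + 8b + 4c + 2d + e = 29
  81a + 27b + 9c + 3d + e = 319/2
Solving the system yields a = 2, b = 1, c = -4, d = 3/2, e = 2.
So P(u) = 2u^4 + u^3 - 4u^2 + (3/2)u + 2.
The leading coefficient is 2.

2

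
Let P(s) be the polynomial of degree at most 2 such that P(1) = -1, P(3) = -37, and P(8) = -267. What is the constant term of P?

5

Write P(s) = as^2 + bs + c. Substituting each data point gives a linear system:
  a + b + c = -1
  9a + 3b + c = -37
  64a + 8b + c = -267
Solving the system yields a = -4, b = -2, c = 5.
So P(s) = -4s^2 - 2s + 5.
The constant term is 5.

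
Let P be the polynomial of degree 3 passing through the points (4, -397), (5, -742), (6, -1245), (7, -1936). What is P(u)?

Write P(u) = au^3 + bu^2 + cu + d. Substituting each data point gives a linear system:
  64a + 16b + 4c + d = -397
  125a + 25b + 5c + d = -742
  216a + 36b + 6c + d = -1245
  343a + 49b + 7c + d = -1936
Solving the system yields a = -5, b = -4, c = -4, d = 3.
So P(u) = -5u³ - 4u² - 4u + 3.
Check: P(6) = -1245. ✓

P(u) = -5u^3 - 4u^2 - 4u + 3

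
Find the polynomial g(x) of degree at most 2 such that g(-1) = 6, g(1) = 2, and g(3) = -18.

g(x) = -2x^2 - 2x + 6

Using the Lagrange interpolation formula with nodes -1, 1, 3:
  L_0(x) = (x - 1)(x - 3) / 8
  L_1(x) = (x + 1)(x - 3) / -4
  L_2(x) = (x + 1)(x - 1) / 8
Then g(x) = 6·L_0(x) + 2·L_1(x) - 18·L_2(x).
Expanding and collecting terms gives g(x) = -2x^2 - 2x + 6.
Check: g(3) = -18. ✓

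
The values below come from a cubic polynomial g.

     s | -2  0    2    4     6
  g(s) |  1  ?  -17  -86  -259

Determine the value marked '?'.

The 4 known points determine the degree-3 polynomial uniquely.
Write g(s) = as^3 + bs^2 + cs + d. Substituting each data point gives a linear system:
  -8a + 4b - 2c + d = 1
  8a + 4b + 2c + d = -17
  64a + 16b + 4c + d = -86
  216a + 36b + 6c + d = -259
Solving the system yields a = -1, b = -1, c = -1/2, d = -4.
So g(s) = -s^3 - s^2 - (1/2)s - 4.
Then g(0) = -4.

-4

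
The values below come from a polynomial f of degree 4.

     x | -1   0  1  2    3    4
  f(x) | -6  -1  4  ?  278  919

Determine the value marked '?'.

On equispaced nodes a degree-4 polynomial has vanishing fifth forward difference, so
  - f(-1) + 5·f(0) - 10·f(1) + 10·f(2) - 5·f(3) + f(4) = 0.
Substituting the known values and solving for f(2):
  10·f(2) = 510
  f(2) = 51.

51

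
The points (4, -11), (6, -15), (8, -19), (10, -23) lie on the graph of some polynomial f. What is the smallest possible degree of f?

Forward differences of the values at x = 4, 6, 8, 10:
  f  : -11  -15  -19  -23
  Δ  : -4  -4  -4
  Δ^2: 0  0
  Δ^3: 0
The first differences are constant (-4) and nonzero, while all higher differences vanish, so the minimal degree is 1.

1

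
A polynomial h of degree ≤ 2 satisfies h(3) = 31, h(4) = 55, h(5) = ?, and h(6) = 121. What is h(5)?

85

The 3 known points determine the degree-2 polynomial uniquely.
Write h(t) = at^2 + bt + c. Substituting each data point gives a linear system:
  9a + 3b + c = 31
  16a + 4b + c = 55
  36a + 6b + c = 121
Solving the system yields a = 3, b = 3, c = -5.
So h(t) = 3t^2 + 3t - 5.
Then h(5) = 85.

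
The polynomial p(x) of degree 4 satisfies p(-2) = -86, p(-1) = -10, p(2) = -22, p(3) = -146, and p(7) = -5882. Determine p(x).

p(x) = -3x^4 + 4x^3 - x^2 - 2

Write p(x) = ax^4 + bx^3 + cx^2 + dx + e. Substituting each data point gives a linear system:
  16a - 8b + 4c - 2d + e = -86
  a - b + c - d + e = -10
  16a + 8b + 4c + 2d + e = -22
  81a + 27b + 9c + 3d + e = -146
  2401a + 343b + 49c + 7d + e = -5882
Solving the system yields a = -3, b = 4, c = -1, d = 0, e = -2.
So p(x) = -3x^4 + 4x^3 - x^2 - 2.
Check: p(-2) = -86. ✓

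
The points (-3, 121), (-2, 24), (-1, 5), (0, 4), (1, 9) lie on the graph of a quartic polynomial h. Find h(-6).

2200

Using the Lagrange interpolation formula with nodes -3, -2, -1, 0, 1:
  L_0(s) = (s + 2)(s + 1)s(s - 1) / 24
  L_1(s) = (s + 3)(s + 1)s(s - 1) / -6
  L_2(s) = (s + 3)(s + 2)s(s - 1) / 4
  L_3(s) = (s + 3)(s + 2)(s + 1)(s - 1) / -6
  L_4(s) = (s + 3)(s + 2)(s + 1)s / 24
Then h(s) = 121·L_0(s) + 24·L_1(s) + 5·L_2(s) + 4·L_3(s) + 9·L_4(s).
Expanding and collecting terms gives h(s) = 2s^4 + 2s^3 + s^2 + 4.
Evaluating at s = -6: h(-6) = 2200.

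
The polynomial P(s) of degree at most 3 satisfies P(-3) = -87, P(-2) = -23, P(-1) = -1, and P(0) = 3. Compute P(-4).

-217

Using the Lagrange interpolation formula with nodes -3, -2, -1, 0:
  L_0(s) = (s + 2)(s + 1)s / -6
  L_1(s) = (s + 3)(s + 1)s / 2
  L_2(s) = (s + 3)(s + 2)s / -2
  L_3(s) = (s + 3)(s + 2)(s + 1) / 6
Then P(s) = -87·L_0(s) - 23·L_1(s) - 1·L_2(s) + 3·L_3(s).
Expanding and collecting terms gives P(s) = 4s^3 + 3s^2 + 3s + 3.
Evaluating at s = -4: P(-4) = -217.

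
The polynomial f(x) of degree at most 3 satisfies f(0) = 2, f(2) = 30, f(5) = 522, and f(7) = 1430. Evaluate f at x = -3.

-70

Using the Lagrange interpolation formula with nodes 0, 2, 5, 7:
  L_0(x) = (x - 2)(x - 5)(x - 7) / -70
  L_1(x) = x(x - 5)(x - 7) / 30
  L_2(x) = x(x - 2)(x - 7) / -30
  L_3(x) = x(x - 2)(x - 5) / 70
Then f(x) = 2·L_0(x) + 30·L_1(x) + 522·L_2(x) + 1430·L_3(x).
Expanding and collecting terms gives f(x) = 4x³ + 2x² - 6x + 2.
Evaluating at x = -3: f(-3) = -70.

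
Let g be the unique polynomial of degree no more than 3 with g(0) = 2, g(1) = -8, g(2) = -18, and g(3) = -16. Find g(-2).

-26

Write g(u) = au^3 + bu^2 + cu + d. Substituting each data point gives a linear system:
  d = 2
  a + b + c + d = -8
  8a + 4b + 2c + d = -18
  27a + 9b + 3c + d = -16
Solving the system yields a = 2, b = -6, c = -6, d = 2.
So g(u) = 2u^3 - 6u^2 - 6u + 2.
Then g(-2) = -26.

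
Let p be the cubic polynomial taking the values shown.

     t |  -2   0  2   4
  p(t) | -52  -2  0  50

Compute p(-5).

-427

Write p(t) = at^3 + bt^2 + ct + d. Substituting each data point gives a linear system:
  -8a + 4b - 2c + d = -52
  d = -2
  8a + 4b + 2c + d = 0
  64a + 16b + 4c + d = 50
Solving the system yields a = 2, b = -6, c = 5, d = -2.
So p(t) = 2t³ - 6t² + 5t - 2.
Then p(-5) = -427.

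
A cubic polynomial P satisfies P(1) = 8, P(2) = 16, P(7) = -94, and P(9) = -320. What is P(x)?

P(x) = -x^3 + 5x^2 + 4

Write P(x) = ax^3 + bx^2 + cx + d. Substituting each data point gives a linear system:
  a + b + c + d = 8
  8a + 4b + 2c + d = 16
  343a + 49b + 7c + d = -94
  729a + 81b + 9c + d = -320
Solving the system yields a = -1, b = 5, c = 0, d = 4.
So P(x) = -x^3 + 5x^2 + 4.
Check: P(9) = -320. ✓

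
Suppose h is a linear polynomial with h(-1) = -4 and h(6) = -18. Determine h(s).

h(s) = -2s - 6

Write h(s) = as + b. Substituting each data point gives a linear system:
  -a + b = -4
  6a + b = -18
Solving the system yields a = -2, b = -6.
So h(s) = -2s - 6.
Check: h(6) = -18. ✓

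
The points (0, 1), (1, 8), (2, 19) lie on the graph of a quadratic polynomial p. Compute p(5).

76

Using the Lagrange interpolation formula with nodes 0, 1, 2:
  L_0(s) = (s - 1)(s - 2) / 2
  L_1(s) = s(s - 2) / -1
  L_2(s) = s(s - 1) / 2
Then p(s) = 1·L_0(s) + 8·L_1(s) + 19·L_2(s).
Expanding and collecting terms gives p(s) = 2s² + 5s + 1.
Evaluating at s = 5: p(5) = 76.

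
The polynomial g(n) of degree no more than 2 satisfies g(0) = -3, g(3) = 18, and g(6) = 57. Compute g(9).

Using the Lagrange interpolation formula with nodes 0, 3, 6:
  L_0(n) = (n - 3)(n - 6) / 18
  L_1(n) = n(n - 6) / -9
  L_2(n) = n(n - 3) / 18
Then g(n) = -3·L_0(n) + 18·L_1(n) + 57·L_2(n).
Expanding and collecting terms gives g(n) = n^2 + 4n - 3.
Evaluating at n = 9: g(9) = 114.

114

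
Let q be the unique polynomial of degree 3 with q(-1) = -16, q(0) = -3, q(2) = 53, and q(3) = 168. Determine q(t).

q(t) = 6t^3 - t^2 + 6t - 3

Write q(t) = at^3 + bt^2 + ct + d. Substituting each data point gives a linear system:
  -a + b - c + d = -16
  d = -3
  8a + 4b + 2c + d = 53
  27a + 9b + 3c + d = 168
Solving the system yields a = 6, b = -1, c = 6, d = -3.
So q(t) = 6t^3 - t^2 + 6t - 3.
Check: q(3) = 168. ✓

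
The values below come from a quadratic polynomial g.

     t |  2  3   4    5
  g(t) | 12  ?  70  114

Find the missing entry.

On equispaced nodes a degree-2 polynomial has vanishing third forward difference, so
  - g(2) + 3·g(3) - 3·g(4) + g(5) = 0.
Substituting the known values and solving for g(3):
  3·g(3) = 108
  g(3) = 36.

36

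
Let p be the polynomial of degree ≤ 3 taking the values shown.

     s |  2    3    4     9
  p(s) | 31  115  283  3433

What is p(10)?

4735

Using the Lagrange interpolation formula with nodes 2, 3, 4, 9:
  L_0(s) = (s - 3)(s - 4)(s - 9) / -14
  L_1(s) = (s - 2)(s - 4)(s - 9) / 6
  L_2(s) = (s - 2)(s - 3)(s - 9) / -10
  L_3(s) = (s - 2)(s - 3)(s - 4) / 210
Then p(s) = 31·L_0(s) + 115·L_1(s) + 283·L_2(s) + 3433·L_3(s).
Expanding and collecting terms gives p(s) = 5s^3 - 3s^2 + 4s - 5.
Evaluating at s = 10: p(10) = 4735.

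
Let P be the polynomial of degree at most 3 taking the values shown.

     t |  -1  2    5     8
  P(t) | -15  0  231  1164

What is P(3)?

Using the Lagrange interpolation formula with nodes -1, 2, 5, 8:
  L_0(t) = (t - 2)(t - 5)(t - 8) / -162
  L_1(t) = (t + 1)(t - 5)(t - 8) / 54
  L_2(t) = (t + 1)(t - 2)(t - 8) / -54
  L_3(t) = (t + 1)(t - 2)(t - 5) / 162
Then P(t) = -15·L_0(t) + 0·L_1(t) + 231·L_2(t) + 1164·L_3(t).
Expanding and collecting terms gives P(t) = 3t³ - 6t² + 2t - 4.
Evaluating at t = 3: P(3) = 29.

29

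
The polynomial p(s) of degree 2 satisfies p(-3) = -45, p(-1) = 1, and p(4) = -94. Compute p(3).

-51

Using the Lagrange interpolation formula with nodes -3, -1, 4:
  L_0(s) = (s + 1)(s - 4) / 14
  L_1(s) = (s + 3)(s - 4) / -10
  L_2(s) = (s + 3)(s + 1) / 35
Then p(s) = -45·L_0(s) + 1·L_1(s) - 94·L_2(s).
Expanding and collecting terms gives p(s) = -6s^2 - s + 6.
Evaluating at s = 3: p(3) = -51.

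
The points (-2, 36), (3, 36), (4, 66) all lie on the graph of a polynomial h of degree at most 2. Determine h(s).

Using the Lagrange interpolation formula with nodes -2, 3, 4:
  L_0(s) = (s - 3)(s - 4) / 30
  L_1(s) = (s + 2)(s - 4) / -5
  L_2(s) = (s + 2)(s - 3) / 6
Then h(s) = 36·L_0(s) + 36·L_1(s) + 66·L_2(s).
Expanding and collecting terms gives h(s) = 5s^2 - 5s + 6.
Check: h(3) = 36. ✓

h(s) = 5s^2 - 5s + 6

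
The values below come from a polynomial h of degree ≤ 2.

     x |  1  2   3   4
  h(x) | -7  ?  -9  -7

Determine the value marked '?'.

-9

The 3 known points determine the degree-2 polynomial uniquely.
Write h(x) = ax^2 + bx + c. Substituting each data point gives a linear system:
  a + b + c = -7
  9a + 3b + c = -9
  16a + 4b + c = -7
Solving the system yields a = 1, b = -5, c = -3.
So h(x) = x² - 5x - 3.
Then h(2) = -9.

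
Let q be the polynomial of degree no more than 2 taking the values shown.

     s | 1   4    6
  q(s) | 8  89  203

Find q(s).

Using the Lagrange interpolation formula with nodes 1, 4, 6:
  L_0(s) = (s - 4)(s - 6) / 15
  L_1(s) = (s - 1)(s - 6) / -6
  L_2(s) = (s - 1)(s - 4) / 10
Then q(s) = 8·L_0(s) + 89·L_1(s) + 203·L_2(s).
Expanding and collecting terms gives q(s) = 6s^2 - 3s + 5.
Check: q(1) = 8. ✓

q(s) = 6s^2 - 3s + 5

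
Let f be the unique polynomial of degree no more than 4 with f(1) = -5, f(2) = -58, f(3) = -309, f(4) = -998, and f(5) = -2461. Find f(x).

f(x) = -4x^4 + x^2 + 4x - 6

Write f(x) = ax^4 + bx^3 + cx^2 + dx + e. Substituting each data point gives a linear system:
  a + b + c + d + e = -5
  16a + 8b + 4c + 2d + e = -58
  81a + 27b + 9c + 3d + e = -309
  256a + 64b + 16c + 4d + e = -998
  625a + 125b + 25c + 5d + e = -2461
Solving the system yields a = -4, b = 0, c = 1, d = 4, e = -6.
So f(x) = -4x^4 + x^2 + 4x - 6.
Check: f(2) = -58. ✓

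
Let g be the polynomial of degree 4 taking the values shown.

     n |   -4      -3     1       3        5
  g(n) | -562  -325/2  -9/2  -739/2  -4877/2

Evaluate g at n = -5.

-2907/2

Write g(n) = an^4 + bn^3 + cn^2 + dn + e. Substituting each data point gives a linear system:
  256a - 64b + 16c - 4d + e = -562
  81a - 27b + 9c - 3d + e = -325/2
  a + b + c + d + e = -9/2
  81a + 27b + 9c + 3d + e = -739/2
  625a + 125b + 25c + 5d + e = -4877/2
Solving the system yields a = -3, b = -4, c = -3, d = 3/2, e = 4.
So g(n) = -3n^4 - 4n^3 - 3n^2 + (3/2)n + 4.
Then g(-5) = -2907/2.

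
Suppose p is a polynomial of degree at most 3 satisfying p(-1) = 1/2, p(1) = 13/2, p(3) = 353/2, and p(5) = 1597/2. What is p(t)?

Write p(t) = at^3 + bt^2 + ct + d. Substituting each data point gives a linear system:
  -a + b - c + d = 1/2
  a + b + c + d = 13/2
  27a + 9b + 3c + d = 353/2
  125a + 25b + 5c + d = 1597/2
Solving the system yields a = 6, b = 5/2, c = -3, d = 1.
So p(t) = 6t³ + (5/2)t² - 3t + 1.
Check: p(-1) = 1/2. ✓

p(t) = 6t^3 + (5/2)t^2 - 3t + 1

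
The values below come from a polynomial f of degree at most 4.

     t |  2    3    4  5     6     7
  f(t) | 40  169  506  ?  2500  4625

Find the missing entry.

The 5 known points determine the degree-4 polynomial uniquely.
Write f(t) = at^4 + bt^3 + ct^2 + dt + e. Substituting each data point gives a linear system:
  16a + 8b + 4c + 2d + e = 40
  81a + 27b + 9c + 3d + e = 169
  256a + 64b + 16c + 4d + e = 506
  1296a + 216b + 36c + 6d + e = 2500
  2401a + 343b + 49c + 7d + e = 4625
Solving the system yields a = 2, b = -1, c = 3, d = 3, e = -2.
So f(t) = 2t⁴ - t³ + 3t² + 3t - 2.
Then f(5) = 1213.

1213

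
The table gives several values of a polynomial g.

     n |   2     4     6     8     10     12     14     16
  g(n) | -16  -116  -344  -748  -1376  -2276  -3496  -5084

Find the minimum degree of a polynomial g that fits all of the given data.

3

Forward differences of the values at n = 2, 4, 6, 8, 10, 12, 14, 16:
  g  : -16  -116  -344  -748  -1376  -2276  -3496  -5084
  Δ  : -100  -228  -404  -628  -900  -1220  -1588
  Δ^2: -128  -176  -224  -272  -320  -368
  Δ^3: -48  -48  -48  -48  -48
  Δ^4: 0  0  0  0
  Δ^5: 0  0  0
  Δ^6: 0  0
  Δ^7: 0
The third differences are constant (-48) and nonzero, while all higher differences vanish, so the minimal degree is 3.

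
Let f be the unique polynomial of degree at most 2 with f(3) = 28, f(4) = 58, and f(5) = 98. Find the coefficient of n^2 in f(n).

Write f(n) = an^2 + bn + c. Substituting each data point gives a linear system:
  9a + 3b + c = 28
  16a + 4b + c = 58
  25a + 5b + c = 98
Solving the system yields a = 5, b = -5, c = -2.
So f(n) = 5n^2 - 5n - 2.
The leading coefficient is 5.

5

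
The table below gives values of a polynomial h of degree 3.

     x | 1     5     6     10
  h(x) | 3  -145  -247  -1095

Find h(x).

Using the Lagrange interpolation formula with nodes 1, 5, 6, 10:
  L_0(x) = (x - 5)(x - 6)(x - 10) / -180
  L_1(x) = (x - 1)(x - 6)(x - 10) / 20
  L_2(x) = (x - 1)(x - 5)(x - 10) / -20
  L_3(x) = (x - 1)(x - 5)(x - 6) / 180
Then h(x) = 3·L_0(x) - 145·L_1(x) - 247·L_2(x) - 1095·L_3(x).
Expanding and collecting terms gives h(x) = -x^3 - x^2 + 5.
Check: h(6) = -247. ✓

h(x) = -x^3 - x^2 + 5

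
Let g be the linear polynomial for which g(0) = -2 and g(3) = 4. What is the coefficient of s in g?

Write g(s) = as + b. Substituting each data point gives a linear system:
  b = -2
  3a + b = 4
Solving the system yields a = 2, b = -2.
So g(s) = 2s - 2.
The leading coefficient is 2.

2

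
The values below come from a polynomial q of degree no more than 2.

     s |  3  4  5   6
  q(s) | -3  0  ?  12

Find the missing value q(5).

On equispaced nodes a degree-2 polynomial has vanishing third forward difference, so
  - q(3) + 3·q(4) - 3·q(5) + q(6) = 0.
Substituting the known values and solving for q(5):
  -3·q(5) = -15
  q(5) = 5.

5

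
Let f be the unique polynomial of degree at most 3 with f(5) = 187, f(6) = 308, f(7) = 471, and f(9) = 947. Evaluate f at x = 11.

Write f(x) = ax^3 + bx^2 + cx + d. Substituting each data point gives a linear system:
  125a + 25b + 5c + d = 187
  216a + 36b + 6c + d = 308
  343a + 49b + 7c + d = 471
  729a + 81b + 9c + d = 947
Solving the system yields a = 1, b = 3, c = -3, d = 2.
So f(x) = x^3 + 3x^2 - 3x + 2.
Then f(11) = 1663.

1663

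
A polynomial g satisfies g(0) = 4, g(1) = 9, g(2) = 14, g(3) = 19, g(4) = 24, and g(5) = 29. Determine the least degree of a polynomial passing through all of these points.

Forward differences of the values at x = 0, 1, 2, 3, 4, 5:
  g  : 4  9  14  19  24  29
  Δ  : 5  5  5  5  5
  Δ^2: 0  0  0  0
  Δ^3: 0  0  0
  Δ^4: 0  0
  Δ^5: 0
The first differences are constant (5) and nonzero, while all higher differences vanish, so the minimal degree is 1.

1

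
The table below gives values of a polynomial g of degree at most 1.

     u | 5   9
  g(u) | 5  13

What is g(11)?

17

Write g(u) = au + b. Substituting each data point gives a linear system:
  5a + b = 5
  9a + b = 13
Solving the system yields a = 2, b = -5.
So g(u) = 2u - 5.
Then g(11) = 17.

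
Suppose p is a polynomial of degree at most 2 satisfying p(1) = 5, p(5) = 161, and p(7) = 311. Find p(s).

Write p(s) = as^2 + bs + c. Substituting each data point gives a linear system:
  a + b + c = 5
  25a + 5b + c = 161
  49a + 7b + c = 311
Solving the system yields a = 6, b = 3, c = -4.
So p(s) = 6s^2 + 3s - 4.
Check: p(1) = 5. ✓

p(s) = 6s^2 + 3s - 4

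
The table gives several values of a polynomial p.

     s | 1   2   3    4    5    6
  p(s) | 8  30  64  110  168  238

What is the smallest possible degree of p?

2

Forward differences of the values at s = 1, 2, 3, 4, 5, 6:
  p  : 8  30  64  110  168  238
  Δ  : 22  34  46  58  70
  Δ^2: 12  12  12  12
  Δ^3: 0  0  0
  Δ^4: 0  0
  Δ^5: 0
The second differences are constant (12) and nonzero, while all higher differences vanish, so the minimal degree is 2.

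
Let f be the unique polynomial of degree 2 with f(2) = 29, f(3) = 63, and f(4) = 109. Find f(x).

Write f(x) = ax^2 + bx + c. Substituting each data point gives a linear system:
  4a + 2b + c = 29
  9a + 3b + c = 63
  16a + 4b + c = 109
Solving the system yields a = 6, b = 4, c = -3.
So f(x) = 6x² + 4x - 3.
Check: f(2) = 29. ✓

f(x) = 6x^2 + 4x - 3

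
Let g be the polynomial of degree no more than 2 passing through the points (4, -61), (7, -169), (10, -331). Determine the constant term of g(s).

-1

Write g(s) = as^2 + bs + c. Substituting each data point gives a linear system:
  16a + 4b + c = -61
  49a + 7b + c = -169
  100a + 10b + c = -331
Solving the system yields a = -3, b = -3, c = -1.
So g(s) = -3s² - 3s - 1.
The constant term is -1.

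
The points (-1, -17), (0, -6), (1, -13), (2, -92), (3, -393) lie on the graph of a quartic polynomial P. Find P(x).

P(x) = -4x^4 - x^3 - 5x^2 + 3x - 6

Write P(x) = ax^4 + bx^3 + cx^2 + dx + e. Substituting each data point gives a linear system:
  a - b + c - d + e = -17
  e = -6
  a + b + c + d + e = -13
  16a + 8b + 4c + 2d + e = -92
  81a + 27b + 9c + 3d + e = -393
Solving the system yields a = -4, b = -1, c = -5, d = 3, e = -6.
So P(x) = -4x^4 - x^3 - 5x^2 + 3x - 6.
Check: P(2) = -92. ✓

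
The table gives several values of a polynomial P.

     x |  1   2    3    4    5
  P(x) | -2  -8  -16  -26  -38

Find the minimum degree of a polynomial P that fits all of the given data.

2

Forward differences of the values at x = 1, 2, 3, 4, 5:
  P  : -2  -8  -16  -26  -38
  Δ  : -6  -8  -10  -12
  Δ^2: -2  -2  -2
  Δ^3: 0  0
  Δ^4: 0
The second differences are constant (-2) and nonzero, while all higher differences vanish, so the minimal degree is 2.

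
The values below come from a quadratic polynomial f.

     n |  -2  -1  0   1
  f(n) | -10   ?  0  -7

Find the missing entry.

-1

On equispaced nodes a degree-2 polynomial has vanishing third forward difference, so
  - f(-2) + 3·f(-1) - 3·f(0) + f(1) = 0.
Substituting the known values and solving for f(-1):
  3·f(-1) = -3
  f(-1) = -1.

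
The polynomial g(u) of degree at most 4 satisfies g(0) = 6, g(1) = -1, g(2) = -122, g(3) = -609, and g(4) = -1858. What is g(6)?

Forward differences of the values at u = 0, 1, 2, 3, 4:
  g  : 6  -1  -122  -609  -1858
  Δ  : -7  -121  -487  -1249
  Δ^2: -114  -366  -762
  Δ^3: -252  -396
  Δ^4: -144
The fourth differences are constant, confirming degree 4.
Interpolating (Newton forward form) and evaluating at u = 6 gives g(6) = -8946.

-8946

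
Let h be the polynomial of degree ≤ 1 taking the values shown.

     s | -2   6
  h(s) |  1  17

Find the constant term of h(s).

5

Write h(s) = as + b. Substituting each data point gives a linear system:
  -2a + b = 1
  6a + b = 17
Solving the system yields a = 2, b = 5.
So h(s) = 2s + 5.
The constant term is 5.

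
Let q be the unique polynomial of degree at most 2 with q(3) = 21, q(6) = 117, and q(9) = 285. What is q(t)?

q(t) = 4t^2 - 4t - 3

Write q(t) = at^2 + bt + c. Substituting each data point gives a linear system:
  9a + 3b + c = 21
  36a + 6b + c = 117
  81a + 9b + c = 285
Solving the system yields a = 4, b = -4, c = -3.
So q(t) = 4t² - 4t - 3.
Check: q(6) = 117. ✓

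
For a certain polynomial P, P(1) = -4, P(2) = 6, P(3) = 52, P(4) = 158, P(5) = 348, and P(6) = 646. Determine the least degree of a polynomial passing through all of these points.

3

Forward differences of the values at n = 1, 2, 3, 4, 5, 6:
  P  : -4  6  52  158  348  646
  Δ  : 10  46  106  190  298
  Δ^2: 36  60  84  108
  Δ^3: 24  24  24
  Δ^4: 0  0
  Δ^5: 0
The third differences are constant (24) and nonzero, while all higher differences vanish, so the minimal degree is 3.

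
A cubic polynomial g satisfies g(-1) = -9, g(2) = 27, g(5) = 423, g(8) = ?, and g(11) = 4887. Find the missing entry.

1827

On equispaced nodes a degree-3 polynomial has vanishing fourth forward difference, so
  g(-1) - 4·g(2) + 6·g(5) - 4·g(8) + g(11) = 0.
Substituting the known values and solving for g(8):
  -4·g(8) = -7308
  g(8) = 1827.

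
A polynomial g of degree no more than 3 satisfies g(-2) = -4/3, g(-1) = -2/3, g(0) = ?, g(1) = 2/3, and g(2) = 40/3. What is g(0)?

-2

On equispaced nodes a degree-3 polynomial has vanishing fourth forward difference, so
  g(-2) - 4·g(-1) + 6·g(0) - 4·g(1) + g(2) = 0.
Substituting the known values and solving for g(0):
  6·g(0) = -12
  g(0) = -2.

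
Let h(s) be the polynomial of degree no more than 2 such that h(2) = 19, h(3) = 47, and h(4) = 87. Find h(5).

Using the Lagrange interpolation formula with nodes 2, 3, 4:
  L_0(s) = (s - 3)(s - 4) / 2
  L_1(s) = (s - 2)(s - 4) / -1
  L_2(s) = (s - 2)(s - 3) / 2
Then h(s) = 19·L_0(s) + 47·L_1(s) + 87·L_2(s).
Expanding and collecting terms gives h(s) = 6s^2 - 2s - 1.
Evaluating at s = 5: h(5) = 139.

139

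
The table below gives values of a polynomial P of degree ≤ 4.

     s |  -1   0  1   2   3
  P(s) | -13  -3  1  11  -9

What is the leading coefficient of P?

-2

Write P(s) = as^4 + bs^3 + cs^2 + ds + e. Substituting each data point gives a linear system:
  a - b + c - d + e = -13
  e = -3
  a + b + c + d + e = 1
  16a + 8b + 4c + 2d + e = 11
  81a + 27b + 9c + 3d + e = -9
Solving the system yields a = -2, b = 6, c = -1, d = 1, e = -3.
So P(s) = -2s⁴ + 6s³ - s² + s - 3.
The leading coefficient is -2.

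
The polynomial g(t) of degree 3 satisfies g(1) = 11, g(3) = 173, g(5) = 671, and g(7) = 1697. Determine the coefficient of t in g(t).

5

Write g(t) = at^3 + bt^2 + ct + d. Substituting each data point gives a linear system:
  a + b + c + d = 11
  27a + 9b + 3c + d = 173
  125a + 25b + 5c + d = 671
  343a + 49b + 7c + d = 1697
Solving the system yields a = 4, b = 6, c = 5, d = -4.
So g(t) = 4t^3 + 6t^2 + 5t - 4.
The coefficient of t is 5.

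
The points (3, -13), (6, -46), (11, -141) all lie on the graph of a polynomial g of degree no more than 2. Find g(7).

-61

Using the Lagrange interpolation formula with nodes 3, 6, 11:
  L_0(t) = (t - 6)(t - 11) / 24
  L_1(t) = (t - 3)(t - 11) / -15
  L_2(t) = (t - 3)(t - 6) / 40
Then g(t) = -13·L_0(t) - 46·L_1(t) - 141·L_2(t).
Expanding and collecting terms gives g(t) = -t^2 - 2t + 2.
Evaluating at t = 7: g(7) = -61.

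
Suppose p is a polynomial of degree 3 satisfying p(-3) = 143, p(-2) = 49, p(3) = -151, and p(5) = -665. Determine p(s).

p(s) = -5s^3 - s^2 - 4s + 5

Write p(s) = as^3 + bs^2 + cs + d. Substituting each data point gives a linear system:
  -27a + 9b - 3c + d = 143
  -8a + 4b - 2c + d = 49
  27a + 9b + 3c + d = -151
  125a + 25b + 5c + d = -665
Solving the system yields a = -5, b = -1, c = -4, d = 5.
So p(s) = -5s³ - s² - 4s + 5.
Check: p(-2) = 49. ✓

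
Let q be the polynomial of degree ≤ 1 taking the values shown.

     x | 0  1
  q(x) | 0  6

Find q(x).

q(x) = 6x

Write q(x) = ax + b. Substituting each data point gives a linear system:
  b = 0
  a + b = 6
Solving the system yields a = 6, b = 0.
So q(x) = 6x.
Check: q(1) = 6. ✓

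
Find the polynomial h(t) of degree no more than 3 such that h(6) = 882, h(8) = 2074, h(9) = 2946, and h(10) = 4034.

Write h(t) = at^3 + bt^2 + ct + d. Substituting each data point gives a linear system:
  216a + 36b + 6c + d = 882
  512a + 64b + 8c + d = 2074
  729a + 81b + 9c + d = 2946
  1000a + 100b + 10c + d = 4034
Solving the system yields a = 4, b = 0, c = 4, d = -6.
So h(t) = 4t^3 + 4t - 6.
Check: h(9) = 2946. ✓

h(t) = 4t^3 + 4t - 6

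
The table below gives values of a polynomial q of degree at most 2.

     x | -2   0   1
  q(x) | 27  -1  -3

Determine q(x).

q(x) = 4x^2 - 6x - 1

Using the Lagrange interpolation formula with nodes -2, 0, 1:
  L_0(x) = x(x - 1) / 6
  L_1(x) = (x + 2)(x - 1) / -2
  L_2(x) = (x + 2)x / 3
Then q(x) = 27·L_0(x) - 1·L_1(x) - 3·L_2(x).
Expanding and collecting terms gives q(x) = 4x² - 6x - 1.
Check: q(1) = -3. ✓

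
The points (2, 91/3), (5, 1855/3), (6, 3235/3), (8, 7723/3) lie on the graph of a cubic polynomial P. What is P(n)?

Using the Lagrange interpolation formula with nodes 2, 5, 6, 8:
  L_0(n) = (n - 5)(n - 6)(n - 8) / -72
  L_1(n) = (n - 2)(n - 6)(n - 8) / 9
  L_2(n) = (n - 2)(n - 5)(n - 8) / -8
  L_3(n) = (n - 2)(n - 5)(n - 6) / 36
Then P(n) = 91/3·L_0(n) + 1855/3·L_1(n) + 3235/3·L_2(n) + 7723/3·L_3(n).
Expanding and collecting terms gives P(n) = 5n^3 + n^2 - 6n - 5/3.
Check: P(5) = 1855/3. ✓

P(n) = 5n^3 + n^2 - 6n - 5/3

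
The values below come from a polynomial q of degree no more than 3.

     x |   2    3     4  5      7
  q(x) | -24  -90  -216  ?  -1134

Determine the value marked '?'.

The 4 known points determine the degree-3 polynomial uniquely.
Write q(x) = ax^3 + bx^2 + cx + d. Substituting each data point gives a linear system:
  8a + 4b + 2c + d = -24
  27a + 9b + 3c + d = -90
  64a + 16b + 4c + d = -216
  343a + 49b + 7c + d = -1134
Solving the system yields a = -3, b = -3, c = 6, d = 0.
So q(x) = -3x³ - 3x² + 6x.
Then q(5) = -420.

-420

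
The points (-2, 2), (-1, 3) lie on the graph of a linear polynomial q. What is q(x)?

Using the Lagrange interpolation formula with nodes -2, -1:
  L_0(x) = (x + 1) / -1
  L_1(x) = (x + 2) / 1
Then q(x) = 2·L_0(x) + 3·L_1(x).
Expanding and collecting terms gives q(x) = x + 4.
Check: q(-2) = 2. ✓

q(x) = x + 4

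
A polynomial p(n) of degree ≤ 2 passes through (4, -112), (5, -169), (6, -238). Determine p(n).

Write p(n) = an^2 + bn + c. Substituting each data point gives a linear system:
  16a + 4b + c = -112
  25a + 5b + c = -169
  36a + 6b + c = -238
Solving the system yields a = -6, b = -3, c = -4.
So p(n) = -6n² - 3n - 4.
Check: p(5) = -169. ✓

p(n) = -6n^2 - 3n - 4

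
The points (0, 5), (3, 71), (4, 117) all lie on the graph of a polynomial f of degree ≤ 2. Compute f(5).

Write f(s) = as^2 + bs + c. Substituting each data point gives a linear system:
  c = 5
  9a + 3b + c = 71
  16a + 4b + c = 117
Solving the system yields a = 6, b = 4, c = 5.
So f(s) = 6s^2 + 4s + 5.
Then f(5) = 175.

175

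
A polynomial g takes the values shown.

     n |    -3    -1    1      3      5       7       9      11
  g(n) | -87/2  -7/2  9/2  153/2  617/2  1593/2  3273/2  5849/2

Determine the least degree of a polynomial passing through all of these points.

3

Forward differences of the values at n = -3, -1, 1, 3, 5, 7, 9, 11:
  g  : -87/2  -7/2  9/2  153/2  617/2  1593/2  3273/2  5849/2
  Δ  : 40  8  72  232  488  840  1288
  Δ^2: -32  64  160  256  352  448
  Δ^3: 96  96  96  96  96
  Δ^4: 0  0  0  0
  Δ^5: 0  0  0
  Δ^6: 0  0
  Δ^7: 0
The third differences are constant (96) and nonzero, while all higher differences vanish, so the minimal degree is 3.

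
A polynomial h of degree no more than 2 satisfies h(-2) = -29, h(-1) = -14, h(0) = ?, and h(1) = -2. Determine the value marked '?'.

-5

On equispaced nodes a degree-2 polynomial has vanishing third forward difference, so
  - h(-2) + 3·h(-1) - 3·h(0) + h(1) = 0.
Substituting the known values and solving for h(0):
  -3·h(0) = 15
  h(0) = -5.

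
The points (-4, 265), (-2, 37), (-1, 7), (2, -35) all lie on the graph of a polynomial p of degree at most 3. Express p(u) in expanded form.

p(u) = -4u^3 - 2u + 1

Write p(u) = au^3 + bu^2 + cu + d. Substituting each data point gives a linear system:
  -64a + 16b - 4c + d = 265
  -8a + 4b - 2c + d = 37
  -a + b - c + d = 7
  8a + 4b + 2c + d = -35
Solving the system yields a = -4, b = 0, c = -2, d = 1.
So p(u) = -4u³ - 2u + 1.
Check: p(-2) = 37. ✓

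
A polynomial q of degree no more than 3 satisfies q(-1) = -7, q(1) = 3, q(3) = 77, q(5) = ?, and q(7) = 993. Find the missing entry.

359

The 4 known points determine the degree-3 polynomial uniquely.
Write q(u) = au^3 + bu^2 + cu + d. Substituting each data point gives a linear system:
  -a + b - c + d = -7
  a + b + c + d = 3
  27a + 9b + 3c + d = 77
  343a + 49b + 7c + d = 993
Solving the system yields a = 3, b = -1, c = 2, d = -1.
So q(u) = 3u³ - u² + 2u - 1.
Then q(5) = 359.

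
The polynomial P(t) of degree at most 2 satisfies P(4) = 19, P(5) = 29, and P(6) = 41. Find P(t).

Write P(t) = at^2 + bt + c. Substituting each data point gives a linear system:
  16a + 4b + c = 19
  25a + 5b + c = 29
  36a + 6b + c = 41
Solving the system yields a = 1, b = 1, c = -1.
So P(t) = t^2 + t - 1.
Check: P(4) = 19. ✓

P(t) = t^2 + t - 1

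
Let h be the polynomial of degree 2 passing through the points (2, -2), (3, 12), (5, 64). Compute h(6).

102

Using the Lagrange interpolation formula with nodes 2, 3, 5:
  L_0(x) = (x - 3)(x - 5) / 3
  L_1(x) = (x - 2)(x - 5) / -2
  L_2(x) = (x - 2)(x - 3) / 6
Then h(x) = -2·L_0(x) + 12·L_1(x) + 64·L_2(x).
Expanding and collecting terms gives h(x) = 4x^2 - 6x - 6.
Evaluating at x = 6: h(6) = 102.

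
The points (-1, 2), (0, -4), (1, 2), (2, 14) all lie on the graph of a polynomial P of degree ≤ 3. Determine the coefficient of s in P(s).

Write P(s) = as^3 + bs^2 + cs + d. Substituting each data point gives a linear system:
  -a + b - c + d = 2
  d = -4
  a + b + c + d = 2
  8a + 4b + 2c + d = 14
Solving the system yields a = -1, b = 6, c = 1, d = -4.
So P(s) = -s^3 + 6s^2 + s - 4.
The coefficient of s is 1.

1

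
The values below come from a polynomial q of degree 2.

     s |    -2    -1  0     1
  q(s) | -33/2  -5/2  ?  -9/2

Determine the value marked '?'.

3/2

On equispaced nodes a degree-2 polynomial has vanishing third forward difference, so
  - q(-2) + 3·q(-1) - 3·q(0) + q(1) = 0.
Substituting the known values and solving for q(0):
  -3·q(0) = -9/2
  q(0) = 3/2.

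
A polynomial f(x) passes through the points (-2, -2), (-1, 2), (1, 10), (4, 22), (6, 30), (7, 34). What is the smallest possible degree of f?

Divided differences on the nodes -2, -1, 1, 4, 6, 7:
  order 0: -2  2  10  22  30  34
  order 1: 4  4  4  4  4
  order 2: 0  0  0  0
  order 3: 0  0  0
  order 4: 0  0
  order 5: 0
The order-1 divided differences are all 4 (nonzero) and every higher order vanishes, so the data lies on a polynomial of degree exactly 1.

1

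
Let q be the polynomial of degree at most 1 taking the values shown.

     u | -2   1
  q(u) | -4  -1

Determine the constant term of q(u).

-2

Write q(u) = au + b. Substituting each data point gives a linear system:
  -2a + b = -4
  a + b = -1
Solving the system yields a = 1, b = -2.
So q(u) = u - 2.
The constant term is -2.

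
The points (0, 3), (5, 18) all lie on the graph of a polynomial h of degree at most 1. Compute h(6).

Using the Lagrange interpolation formula with nodes 0, 5:
  L_0(n) = (n - 5) / -5
  L_1(n) = n / 5
Then h(n) = 3·L_0(n) + 18·L_1(n).
Expanding and collecting terms gives h(n) = 3n + 3.
Evaluating at n = 6: h(6) = 21.

21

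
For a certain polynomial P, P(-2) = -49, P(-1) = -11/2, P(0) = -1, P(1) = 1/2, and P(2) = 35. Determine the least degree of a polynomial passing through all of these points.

Forward differences of the values at u = -2, -1, 0, 1, 2:
  P  : -49  -11/2  -1  1/2  35
  Δ  : 87/2  9/2  3/2  69/2
  Δ^2: -39  -3  33
  Δ^3: 36  36
  Δ^4: 0
The third differences are constant (36) and nonzero, while all higher differences vanish, so the minimal degree is 3.

3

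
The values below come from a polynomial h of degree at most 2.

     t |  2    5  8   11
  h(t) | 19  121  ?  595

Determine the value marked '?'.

The 3 known points determine the degree-2 polynomial uniquely.
Write h(t) = at^2 + bt + c. Substituting each data point gives a linear system:
  4a + 2b + c = 19
  25a + 5b + c = 121
  121a + 11b + c = 595
Solving the system yields a = 5, b = -1, c = 1.
So h(t) = 5t^2 - t + 1.
Then h(8) = 313.

313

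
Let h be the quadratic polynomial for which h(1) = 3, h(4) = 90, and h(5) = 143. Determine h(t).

h(t) = 6t^2 - t - 2

Using the Lagrange interpolation formula with nodes 1, 4, 5:
  L_0(t) = (t - 4)(t - 5) / 12
  L_1(t) = (t - 1)(t - 5) / -3
  L_2(t) = (t - 1)(t - 4) / 4
Then h(t) = 3·L_0(t) + 90·L_1(t) + 143·L_2(t).
Expanding and collecting terms gives h(t) = 6t^2 - t - 2.
Check: h(5) = 143. ✓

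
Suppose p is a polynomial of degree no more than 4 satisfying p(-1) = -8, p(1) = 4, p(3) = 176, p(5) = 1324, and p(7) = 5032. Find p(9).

Write p(n) = an^4 + bn^3 + cn^2 + dn + e. Substituting each data point gives a linear system:
  a - b + c - d + e = -8
  a + b + c + d + e = 4
  81a + 27b + 9c + 3d + e = 176
  625a + 125b + 25c + 5d + e = 1324
  2401a + 343b + 49c + 7d + e = 5032
Solving the system yields a = 2, b = 1, c = -3, d = 5, e = -1.
So p(n) = 2n^4 + n^3 - 3n^2 + 5n - 1.
Then p(9) = 13652.

13652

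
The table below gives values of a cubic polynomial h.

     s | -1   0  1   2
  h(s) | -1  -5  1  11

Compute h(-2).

19

Write h(s) = as^3 + bs^2 + cs + d. Substituting each data point gives a linear system:
  -a + b - c + d = -1
  d = -5
  a + b + c + d = 1
  8a + 4b + 2c + d = 11
Solving the system yields a = -1, b = 5, c = 2, d = -5.
So h(s) = -s³ + 5s² + 2s - 5.
Then h(-2) = 19.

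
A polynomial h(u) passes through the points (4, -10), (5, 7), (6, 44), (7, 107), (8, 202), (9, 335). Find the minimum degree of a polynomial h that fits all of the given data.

Forward differences of the values at u = 4, 5, 6, 7, 8, 9:
  h  : -10  7  44  107  202  335
  Δ  : 17  37  63  95  133
  Δ^2: 20  26  32  38
  Δ^3: 6  6  6
  Δ^4: 0  0
  Δ^5: 0
The third differences are constant (6) and nonzero, while all higher differences vanish, so the minimal degree is 3.

3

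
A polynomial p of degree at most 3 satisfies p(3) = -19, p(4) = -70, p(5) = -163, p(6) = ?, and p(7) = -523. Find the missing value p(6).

On equispaced nodes a degree-3 polynomial has vanishing fourth forward difference, so
  p(3) - 4·p(4) + 6·p(5) - 4·p(6) + p(7) = 0.
Substituting the known values and solving for p(6):
  -4·p(6) = 1240
  p(6) = -310.

-310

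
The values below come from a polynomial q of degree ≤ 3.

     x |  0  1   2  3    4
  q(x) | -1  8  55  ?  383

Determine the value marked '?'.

On equispaced nodes a degree-3 polynomial has vanishing fourth forward difference, so
  q(0) - 4·q(1) + 6·q(2) - 4·q(3) + q(4) = 0.
Substituting the known values and solving for q(3):
  -4·q(3) = -680
  q(3) = 170.

170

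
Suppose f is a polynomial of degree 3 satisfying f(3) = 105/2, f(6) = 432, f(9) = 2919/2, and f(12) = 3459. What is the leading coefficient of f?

2

Write f(n) = an^3 + bn^2 + cn + d. Substituting each data point gives a linear system:
  27a + 9b + 3c + d = 105/2
  216a + 36b + 6c + d = 432
  729a + 81b + 9c + d = 2919/2
  1728a + 144b + 12c + d = 3459
Solving the system yields a = 2, b = 0, c = 1/2, d = -3.
So f(n) = 2n³ + (1/2)n - 3.
The leading coefficient is 2.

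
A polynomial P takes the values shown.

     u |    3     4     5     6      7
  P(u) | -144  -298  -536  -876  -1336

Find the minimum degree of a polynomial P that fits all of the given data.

3

Divided differences on the nodes 3, 4, 5, 6, 7:
  order 0: -144  -298  -536  -876  -1336
  order 1: -154  -238  -340  -460
  order 2: -42  -51  -60
  order 3: -3  -3
  order 4: 0
The order-3 divided differences are all -3 (nonzero) and every higher order vanishes, so the data lies on a polynomial of degree exactly 3.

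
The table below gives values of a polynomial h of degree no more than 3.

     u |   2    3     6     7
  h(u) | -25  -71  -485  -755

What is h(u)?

Write h(u) = au^3 + bu^2 + cu + d. Substituting each data point gives a linear system:
  8a + 4b + 2c + d = -25
  27a + 9b + 3c + d = -71
  216a + 36b + 6c + d = -485
  343a + 49b + 7c + d = -755
Solving the system yields a = -2, b = -1, c = -3, d = 1.
So h(u) = -2u³ - u² - 3u + 1.
Check: h(3) = -71. ✓

h(u) = -2u^3 - u^2 - 3u + 1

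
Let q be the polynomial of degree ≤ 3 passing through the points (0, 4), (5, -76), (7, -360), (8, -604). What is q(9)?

-932

Using the Lagrange interpolation formula with nodes 0, 5, 7, 8:
  L_0(t) = (t - 5)(t - 7)(t - 8) / -280
  L_1(t) = t(t - 7)(t - 8) / 30
  L_2(t) = t(t - 5)(t - 8) / -14
  L_3(t) = t(t - 5)(t - 7) / 24
Then q(t) = 4·L_0(t) - 76·L_1(t) - 360·L_2(t) - 604·L_3(t).
Expanding and collecting terms gives q(t) = -2t^3 + 6t^2 + 4t + 4.
Evaluating at t = 9: q(9) = -932.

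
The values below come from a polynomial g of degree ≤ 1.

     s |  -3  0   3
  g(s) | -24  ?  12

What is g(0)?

-6

On equispaced nodes a degree-1 polynomial has vanishing second forward difference, so
  g(-3) - 2·g(0) + g(3) = 0.
Substituting the known values and solving for g(0):
  -2·g(0) = 12
  g(0) = -6.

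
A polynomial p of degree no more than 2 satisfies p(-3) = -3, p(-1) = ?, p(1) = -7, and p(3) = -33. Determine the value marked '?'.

The 3 known points determine the degree-2 polynomial uniquely.
Write p(u) = au^2 + bu + c. Substituting each data point gives a linear system:
  9a - 3b + c = -3
  a + b + c = -7
  9a + 3b + c = -33
Solving the system yields a = -2, b = -5, c = 0.
So p(u) = -2u² - 5u.
Then p(-1) = 3.

3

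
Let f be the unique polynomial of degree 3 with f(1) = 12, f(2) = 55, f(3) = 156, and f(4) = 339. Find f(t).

Using the Lagrange interpolation formula with nodes 1, 2, 3, 4:
  L_0(t) = (t - 2)(t - 3)(t - 4) / -6
  L_1(t) = (t - 1)(t - 3)(t - 4) / 2
  L_2(t) = (t - 1)(t - 2)(t - 4) / -2
  L_3(t) = (t - 1)(t - 2)(t - 3) / 6
Then f(t) = 12·L_0(t) + 55·L_1(t) + 156·L_2(t) + 339·L_3(t).
Expanding and collecting terms gives f(t) = 4t³ + 5t² + 3.
Check: f(3) = 156. ✓

f(t) = 4t^3 + 5t^2 + 3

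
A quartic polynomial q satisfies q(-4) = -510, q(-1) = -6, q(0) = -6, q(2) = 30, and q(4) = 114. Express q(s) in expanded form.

Write q(s) = as^4 + bs^3 + cs^2 + ds + e. Substituting each data point gives a linear system:
  256a - 64b + 16c - 4d + e = -510
  a - b + c - d + e = -6
  e = -6
  16a + 8b + 4c + 2d + e = 30
  256a + 64b + 16c + 4d + e = 114
Solving the system yields a = -1, b = 5, c = 4, d = -2, e = -6.
So q(s) = -s⁴ + 5s³ + 4s² - 2s - 6.
Check: q(-4) = -510. ✓

q(s) = -s^4 + 5s^3 + 4s^2 - 2s - 6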